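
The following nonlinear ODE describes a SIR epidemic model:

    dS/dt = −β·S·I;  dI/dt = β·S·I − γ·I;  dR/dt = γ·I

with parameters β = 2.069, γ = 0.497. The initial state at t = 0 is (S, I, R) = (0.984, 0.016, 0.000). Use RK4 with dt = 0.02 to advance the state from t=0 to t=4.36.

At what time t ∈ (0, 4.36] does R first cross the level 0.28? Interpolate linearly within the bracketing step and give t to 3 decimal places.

t=0.000: state=(0.984, 0.016, 0.000)
step 1 (dt=0.02): k1=(-0.033, 0.025, 0.008), k2=(-0.033, 0.025, 0.008), k3=(-0.033, 0.025, 0.008), k4=(-0.034, 0.025, 0.008); state += dt/6·(k1+2k2+2k3+k4)
t=0.020: state=(0.983, 0.016, 0.000)
t=0.040: state=(0.983, 0.017, 0.000)
t=0.060: state=(0.982, 0.018, 0.000)
continuing one RK4 step at a time; state shown every 10 steps (Δt=0.2):
t=0.200: state=(0.976, 0.022, 0.002)
t=0.400: state=(0.966, 0.029, 0.004)
t=0.600: state=(0.953, 0.040, 0.008)
t=0.800: state=(0.935, 0.053, 0.012)
t=1.000: state=(0.911, 0.070, 0.018)
t=1.200: state=(0.881, 0.092, 0.027)
t=1.400: state=(0.844, 0.119, 0.037)
t=1.600: state=(0.798, 0.152, 0.050)
t=1.800: state=(0.743, 0.189, 0.067)
t=2.000: state=(0.682, 0.230, 0.088)
t=2.200: state=(0.614, 0.272, 0.113)
t=2.400: state=(0.544, 0.314, 0.142)
t=2.600: state=(0.474, 0.350, 0.175)
t=2.800: state=(0.408, 0.381, 0.212)
t=3.000: state=(0.346, 0.403, 0.251)
t=3.140: state=(0.308, 0.413, 0.279)
next step: t=3.160: state=(0.303, 0.414, 0.283) — R has crossed 0.28
linear interpolation between t=3.140 (0.27913) and t=3.160 (0.28324) → t≈3.144

t = 3.144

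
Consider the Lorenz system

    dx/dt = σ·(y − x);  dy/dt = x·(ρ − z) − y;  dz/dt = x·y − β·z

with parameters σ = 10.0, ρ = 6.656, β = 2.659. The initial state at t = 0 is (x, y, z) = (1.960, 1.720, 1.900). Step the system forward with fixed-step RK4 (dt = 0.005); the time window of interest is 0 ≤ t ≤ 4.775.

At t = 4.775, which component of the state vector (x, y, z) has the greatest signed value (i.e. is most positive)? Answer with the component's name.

largest component: z

t=0.000: state=(1.960, 1.720, 1.900)
step 1 (dt=0.005): k1=(-2.400, 7.602, -1.681), k2=(-2.150, 7.562, -1.643), k3=(-2.157, 7.565, -1.642), k4=(-1.914, 7.529, -1.604); state += dt/6·(k1+2k2+2k3+k4)
t=0.005: state=(1.949, 1.758, 1.892)
t=0.010: state=(1.941, 1.795, 1.884)
t=0.015: state=(1.935, 1.833, 1.877)
continuing one RK4 step at a time; state shown every 40 steps (Δt=0.2):
t=0.200: state=(2.615, 3.282, 1.990)
t=0.400: state=(4.263, 5.150, 3.531)
t=0.600: state=(5.487, 5.627, 6.502)
t=0.800: state=(4.687, 3.928, 7.686)
t=1.000: state=(3.319, 2.834, 6.479)
t=1.200: state=(2.840, 2.819, 5.084)
t=1.400: state=(3.110, 3.373, 4.397)
t=1.600: state=(3.776, 4.141, 4.623)
t=1.800: state=(4.377, 4.562, 5.558)
t=2.000: state=(4.402, 4.251, 6.332)
t=2.200: state=(3.947, 3.699, 6.271)
t=2.400: state=(3.573, 3.467, 5.727)
t=2.600: state=(3.535, 3.594, 5.286)
t=2.800: state=(3.751, 3.889, 5.224)
t=3.000: state=(4.006, 4.105, 5.502)
t=3.200: state=(4.094, 4.079, 5.830)
t=3.400: state=(3.978, 3.892, 5.923)
t=3.600: state=(3.814, 3.749, 5.773)
t=3.800: state=(3.747, 3.746, 5.574)
t=4.000: state=(3.798, 3.843, 5.492)
t=4.200: state=(3.896, 3.942, 5.557)
t=4.400: state=(3.954, 3.964, 5.683)
t=4.600: state=(3.936, 3.911, 5.752)
t=4.775: state=(3.884, 3.853, 5.733)
compare at T: x=3.884, y=3.853, z=5.733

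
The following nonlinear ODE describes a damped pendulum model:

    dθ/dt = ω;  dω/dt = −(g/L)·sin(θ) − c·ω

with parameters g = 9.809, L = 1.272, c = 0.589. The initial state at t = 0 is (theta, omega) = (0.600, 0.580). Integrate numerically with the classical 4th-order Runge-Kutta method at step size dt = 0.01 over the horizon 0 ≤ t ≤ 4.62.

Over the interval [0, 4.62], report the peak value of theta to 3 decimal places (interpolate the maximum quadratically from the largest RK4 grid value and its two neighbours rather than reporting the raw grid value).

max theta = 0.636

t=0.000: state=(0.600, 0.580)
step 1 (dt=0.01): k1=(0.580, -4.696), k2=(0.557, -4.700), k3=(0.556, -4.700), k4=(0.533, -4.704); state += dt/6·(k1+2k2+2k3+k4)
t=0.010: state=(0.606, 0.533)
t=0.020: state=(0.611, 0.486)
t=0.030: state=(0.615, 0.439)
continuing one RK4 step at a time; state shown every 20 steps (Δt=0.2):
t=0.200: state=(0.623, -0.338)
t=0.400: state=(0.477, -1.074)
t=0.600: state=(0.217, -1.453)
t=0.800: state=(-0.074, -1.389)
t=1.000: state=(-0.313, -0.942)
t=1.200: state=(-0.437, -0.288)
t=1.400: state=(-0.428, 0.368)
t=1.600: state=(-0.302, 0.855)
t=1.800: state=(-0.105, 1.055)
t=2.000: state=(0.099, 0.937)
t=2.200: state=(0.253, 0.567)
t=2.400: state=(0.318, 0.082)
t=2.600: state=(0.288, -0.371)
t=2.800: state=(0.180, -0.672)
t=3.000: state=(0.034, -0.753)
t=3.200: state=(-0.106, -0.611)
t=3.400: state=(-0.200, -0.313)
t=3.600: state=(-0.228, 0.040)
t=3.800: state=(-0.188, 0.342)
t=4.000: state=(-0.100, 0.515)
t=4.200: state=(0.007, 0.524)
t=4.400: state=(0.100, 0.383)
t=4.600: state=(0.154, 0.150)
t=4.620: state=(0.157, 0.124)
largest grid value and its neighbours: theta(0.110)=0.63537, theta(0.120)=0.63579, theta(0.130)=0.63575
parabola through these three points peaks at t≈0.124 with theta≈0.63583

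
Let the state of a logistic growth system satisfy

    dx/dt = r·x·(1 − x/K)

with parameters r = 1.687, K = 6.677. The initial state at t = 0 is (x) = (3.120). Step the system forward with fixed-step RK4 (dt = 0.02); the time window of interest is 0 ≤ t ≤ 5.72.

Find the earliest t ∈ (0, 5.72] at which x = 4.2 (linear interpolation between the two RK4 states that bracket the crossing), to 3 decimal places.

t = 0.391

t=0.000: state=(3.120)
step 1 (dt=0.02): k1=(2.804), k2=(2.807), k3=(2.807), k4=(2.809); state += dt/6·(k1+2k2+2k3+k4)
t=0.020: state=(3.176)
t=0.040: state=(3.232)
t=0.060: state=(3.289)
continuing one RK4 step at a time; state shown every 10 steps (Δt=0.2):
t=0.200: state=(3.682)
t=0.380: state=(4.172)
next step: t=0.400: state=(4.224) — x has crossed 4.2
linear interpolation between t=0.380 (4.17179) and t=0.400 (4.22438) → t≈0.391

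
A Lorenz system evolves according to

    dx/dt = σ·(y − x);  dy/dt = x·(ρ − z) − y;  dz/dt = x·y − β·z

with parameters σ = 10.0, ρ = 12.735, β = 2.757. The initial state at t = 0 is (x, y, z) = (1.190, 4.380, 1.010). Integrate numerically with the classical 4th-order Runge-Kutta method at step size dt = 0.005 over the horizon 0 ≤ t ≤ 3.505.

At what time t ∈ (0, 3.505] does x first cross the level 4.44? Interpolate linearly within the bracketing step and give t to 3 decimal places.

t=0.000: state=(1.190, 4.380, 1.010)
step 1 (dt=0.005): k1=(31.900, 9.573, 2.428), k2=(31.342, 10.476, 2.791), k3=(31.378, 10.456, 2.785), k4=(30.854, 11.341, 3.147); state += dt/6·(k1+2k2+2k3+k4)
t=0.005: state=(1.347, 4.432, 1.024)
t=0.010: state=(1.499, 4.493, 1.041)
t=0.015: state=(1.646, 4.563, 1.063)
t=0.115: state=(4.384, 7.317, 2.421)
next step: t=0.120: state=(4.532, 7.508, 2.552) — x has crossed 4.44
linear interpolation between t=0.115 (4.38416) and t=0.120 (4.53187) → t≈0.117

t = 0.117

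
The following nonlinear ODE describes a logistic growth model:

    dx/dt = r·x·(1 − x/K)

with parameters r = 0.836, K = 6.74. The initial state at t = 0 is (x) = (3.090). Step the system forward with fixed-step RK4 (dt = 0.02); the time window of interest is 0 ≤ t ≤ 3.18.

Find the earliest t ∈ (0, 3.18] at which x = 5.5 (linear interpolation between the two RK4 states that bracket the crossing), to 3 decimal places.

t=0.000: state=(3.090)
step 1 (dt=0.02): k1=(1.399), k2=(1.400), k3=(1.400), k4=(1.401); state += dt/6·(k1+2k2+2k3+k4)
t=0.020: state=(3.118)
t=0.040: state=(3.146)
t=0.060: state=(3.174)
continuing one RK4 step at a time; state shown every 10 steps (Δt=0.2):
t=0.200: state=(3.371)
t=0.400: state=(3.652)
t=0.600: state=(3.929)
t=0.800: state=(4.199)
t=1.000: state=(4.458)
t=1.200: state=(4.703)
t=1.400: state=(4.932)
t=1.600: state=(5.145)
t=1.800: state=(5.339)
t=1.980: state=(5.499)
next step: t=2.000: state=(5.516) — x has crossed 5.5
linear interpolation between t=1.980 (5.49908) and t=2.000 (5.51591) → t≈1.981

t = 1.981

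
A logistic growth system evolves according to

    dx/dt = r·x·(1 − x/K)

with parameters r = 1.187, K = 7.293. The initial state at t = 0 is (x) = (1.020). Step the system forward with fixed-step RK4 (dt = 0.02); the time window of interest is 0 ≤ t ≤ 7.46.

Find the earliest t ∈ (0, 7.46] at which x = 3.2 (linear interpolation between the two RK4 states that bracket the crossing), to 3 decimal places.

t = 1.323

t=0.000: state=(1.020)
step 1 (dt=0.02): k1=(1.041), k2=(1.050), k3=(1.050), k4=(1.059); state += dt/6·(k1+2k2+2k3+k4)
t=0.020: state=(1.041)
t=0.040: state=(1.062)
t=0.060: state=(1.084)
continuing one RK4 step at a time; state shown every 25 steps (Δt=0.5):
t=0.500: state=(1.659)
t=1.000: state=(2.535)
t=1.320: state=(3.194)
next step: t=1.340: state=(3.236) — x has crossed 3.2
linear interpolation between t=1.320 (3.19374) and t=1.340 (3.23642) → t≈1.323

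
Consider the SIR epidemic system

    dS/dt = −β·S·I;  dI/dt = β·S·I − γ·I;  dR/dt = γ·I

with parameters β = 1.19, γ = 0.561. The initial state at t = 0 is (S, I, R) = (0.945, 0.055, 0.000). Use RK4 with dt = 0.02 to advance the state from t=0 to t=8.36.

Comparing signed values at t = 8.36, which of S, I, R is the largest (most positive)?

largest component: R

t=0.000: state=(0.945, 0.055, 0.000)
step 1 (dt=0.02): k1=(-0.062, 0.031, 0.031), k2=(-0.062, 0.031, 0.031), k3=(-0.062, 0.031, 0.031), k4=(-0.062, 0.031, 0.031); state += dt/6·(k1+2k2+2k3+k4)
t=0.020: state=(0.944, 0.056, 0.001)
t=0.040: state=(0.943, 0.056, 0.001)
t=0.060: state=(0.941, 0.057, 0.002)
continuing one RK4 step at a time; state shown every 25 steps (Δt=0.5):
t=0.500: state=(0.910, 0.072, 0.018)
t=1.000: state=(0.867, 0.093, 0.041)
t=1.500: state=(0.815, 0.115, 0.070)
t=2.000: state=(0.755, 0.139, 0.106)
t=2.500: state=(0.691, 0.162, 0.148)
t=3.000: state=(0.624, 0.180, 0.196)
t=3.500: state=(0.558, 0.194, 0.248)
t=4.000: state=(0.496, 0.200, 0.304)
t=4.500: state=(0.440, 0.200, 0.360)
t=5.000: state=(0.392, 0.193, 0.415)
t=5.500: state=(0.350, 0.182, 0.468)
t=6.000: state=(0.316, 0.167, 0.517)
t=6.500: state=(0.287, 0.151, 0.562)
t=7.000: state=(0.264, 0.135, 0.602)
t=7.500: state=(0.245, 0.118, 0.637)
t=8.000: state=(0.229, 0.103, 0.668)
t=8.360: state=(0.220, 0.092, 0.688)
compare at T: S=0.220, I=0.092, R=0.688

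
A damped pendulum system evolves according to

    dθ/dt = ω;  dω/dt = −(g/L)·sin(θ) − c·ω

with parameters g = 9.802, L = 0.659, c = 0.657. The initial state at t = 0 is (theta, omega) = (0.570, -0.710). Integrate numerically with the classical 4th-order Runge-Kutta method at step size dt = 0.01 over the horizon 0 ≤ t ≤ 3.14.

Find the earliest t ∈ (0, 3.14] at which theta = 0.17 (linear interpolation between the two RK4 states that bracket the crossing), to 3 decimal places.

t=0.000: state=(0.570, -0.710)
step 1 (dt=0.01): k1=(-0.710, -7.560), k2=(-0.748, -7.491), k3=(-0.747, -7.489), k4=(-0.785, -7.417); state += dt/6·(k1+2k2+2k3+k4)
t=0.010: state=(0.563, -0.785)
t=0.020: state=(0.554, -0.858)
t=0.030: state=(0.545, -0.930)
continuing one RK4 step at a time; state shown every 20 steps (Δt=0.2):
t=0.200: state=(0.301, -1.835)
t=0.260: state=(0.186, -1.975)
next step: t=0.270: state=(0.166, -1.988) — theta has crossed 0.17
linear interpolation between t=0.260 (0.18608) and t=0.270 (0.16626) → t≈0.268

t = 0.268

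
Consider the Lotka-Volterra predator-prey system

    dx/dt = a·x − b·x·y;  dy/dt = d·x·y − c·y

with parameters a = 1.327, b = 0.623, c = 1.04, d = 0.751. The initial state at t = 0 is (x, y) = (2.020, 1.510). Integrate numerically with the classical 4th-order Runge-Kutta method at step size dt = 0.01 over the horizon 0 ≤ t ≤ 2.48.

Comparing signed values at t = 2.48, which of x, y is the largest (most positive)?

largest component: y

t=0.000: state=(2.020, 1.510)
step 1 (dt=0.01): k1=(0.780, 0.720), k2=(0.777, 0.726), k3=(0.777, 0.726), k4=(0.774, 0.733); state += dt/6·(k1+2k2+2k3+k4)
t=0.010: state=(2.028, 1.517)
t=0.020: state=(2.035, 1.525)
t=0.030: state=(2.043, 1.532)
continuing one RK4 step at a time; state shown every 10 steps (Δt=0.1):
t=0.100: state=(2.095, 1.588)
t=0.200: state=(2.160, 1.680)
t=0.300: state=(2.215, 1.784)
t=0.400: state=(2.255, 1.902)
t=0.500: state=(2.278, 2.032)
t=0.600: state=(2.282, 2.174)
t=0.700: state=(2.265, 2.324)
t=0.800: state=(2.227, 2.480)
t=0.900: state=(2.169, 2.636)
t=1.000: state=(2.091, 2.789)
t=1.100: state=(1.998, 2.930)
t=1.200: state=(1.893, 3.057)
t=1.300: state=(1.781, 3.162)
t=1.400: state=(1.666, 3.244)
t=1.500: state=(1.551, 3.299)
t=1.600: state=(1.441, 3.326)
t=1.700: state=(1.337, 3.327)
t=1.800: state=(1.242, 3.303)
t=1.900: state=(1.156, 3.257)
t=2.000: state=(1.079, 3.192)
t=2.100: state=(1.013, 3.112)
t=2.200: state=(0.955, 3.020)
t=2.300: state=(0.907, 2.918)
t=2.400: state=(0.866, 2.811)
t=2.480: state=(0.839, 2.722)
compare at T: x=0.839, y=2.722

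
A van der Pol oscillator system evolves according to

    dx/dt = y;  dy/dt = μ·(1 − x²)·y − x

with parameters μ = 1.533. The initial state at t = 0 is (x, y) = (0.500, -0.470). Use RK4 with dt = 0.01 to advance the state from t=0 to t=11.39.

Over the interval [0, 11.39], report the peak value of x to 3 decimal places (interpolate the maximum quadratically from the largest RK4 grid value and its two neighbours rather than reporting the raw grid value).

max x = 2.013

t=0.000: state=(0.500, -0.470)
step 1 (dt=0.01): k1=(-0.470, -1.040), k2=(-0.475, -1.046), k3=(-0.475, -1.046), k4=(-0.480, -1.051); state += dt/6·(k1+2k2+2k3+k4)
t=0.010: state=(0.495, -0.480)
t=0.020: state=(0.490, -0.491)
t=0.030: state=(0.485, -0.502)
continuing one RK4 step at a time; state shown every 50 steps (Δt=0.5):
t=0.500: state=(0.106, -1.177)
t=1.000: state=(-0.738, -2.128)
t=1.500: state=(-1.610, -0.924)
t=2.000: state=(-1.720, 0.231)
t=2.500: state=(-1.516, 0.539)
t=3.000: state=(-1.186, 0.799)
t=3.500: state=(-0.668, 1.368)
t=4.000: state=(0.344, 2.858)
t=4.500: state=(1.763, 1.702)
t=5.000: state=(1.999, -0.196)
t=5.500: state=(1.824, -0.442)
t=6.000: state=(1.572, -0.567)
t=6.500: state=(1.243, -0.775)
t=7.000: state=(0.752, -1.272)
t=7.500: state=(-0.178, -2.650)
t=8.000: state=(-1.652, -2.143)
t=8.500: state=(-2.011, 0.122)
t=9.000: state=(-1.852, 0.427)
t=9.500: state=(-1.608, 0.549)
t=10.000: state=(-1.292, 0.738)
t=10.500: state=(-0.831, 1.176)
t=11.000: state=(0.015, 2.409)
t=11.390: state=(1.181, 3.133)
largest grid value and its neighbours: x(4.860)=2.01284, x(4.870)=2.01294, x(4.880)=2.01285
parabola through these three points peaks at t≈4.870 with x≈2.01294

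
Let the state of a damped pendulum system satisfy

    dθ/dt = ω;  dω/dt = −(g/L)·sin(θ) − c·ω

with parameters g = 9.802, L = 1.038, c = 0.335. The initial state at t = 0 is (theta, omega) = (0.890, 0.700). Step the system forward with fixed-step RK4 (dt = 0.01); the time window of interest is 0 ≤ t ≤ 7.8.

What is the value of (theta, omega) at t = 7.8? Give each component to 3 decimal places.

t=0.000: state=(0.890, 0.700)
step 1 (dt=0.01): k1=(0.700, -7.573), k2=(0.662, -7.581), k3=(0.662, -7.579), k4=(0.624, -7.586); state += dt/6·(k1+2k2+2k3+k4)
t=0.010: state=(0.897, 0.624)
t=0.020: state=(0.902, 0.548)
t=0.030: state=(0.908, 0.472)
continuing one RK4 step at a time; state shown every 50 steps (Δt=0.5):
t=0.500: state=(0.376, -2.353)
t=1.000: state=(-0.676, -1.073)
t=1.500: state=(-0.434, 1.798)
t=2.000: state=(0.501, 1.213)
t=2.500: state=(0.437, -1.347)
t=3.000: state=(-0.364, -1.218)
t=3.500: state=(-0.413, 0.993)
t=4.000: state=(0.260, 1.151)
t=4.500: state=(0.376, -0.720)
t=5.000: state=(-0.182, -1.050)
t=5.500: state=(-0.335, 0.510)
t=6.000: state=(0.123, 0.937)
t=6.500: state=(0.293, -0.351)
t=7.000: state=(-0.079, -0.823)
t=7.500: state=(-0.254, 0.230)
t=7.800: state=(-0.101, 0.713)

(theta, omega) = (-0.101, 0.713)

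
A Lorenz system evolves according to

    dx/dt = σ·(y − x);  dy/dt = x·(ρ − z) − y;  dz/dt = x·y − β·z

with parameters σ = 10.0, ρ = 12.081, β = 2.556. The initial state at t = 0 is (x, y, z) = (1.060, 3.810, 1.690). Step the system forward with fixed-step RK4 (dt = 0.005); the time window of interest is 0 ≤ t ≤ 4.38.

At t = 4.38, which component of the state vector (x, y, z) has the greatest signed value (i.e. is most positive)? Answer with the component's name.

largest component: z

t=0.000: state=(1.060, 3.810, 1.690)
step 1 (dt=0.005): k1=(27.500, 7.204, -0.281), k2=(26.993, 7.902, 0.003), k3=(27.023, 7.886, -0.002), k4=(26.543, 8.569, 0.281); state += dt/6·(k1+2k2+2k3+k4)
t=0.005: state=(1.195, 3.849, 1.690)
t=0.010: state=(1.326, 3.896, 1.693)
t=0.015: state=(1.452, 3.948, 1.698)
continuing one RK4 step at a time; state shown every 40 steps (Δt=0.2):
t=0.200: state=(5.969, 8.906, 4.820)
t=0.400: state=(9.542, 8.290, 16.743)
t=0.600: state=(3.626, 1.119, 14.157)
t=0.800: state=(1.300, 1.067, 8.778)
t=1.000: state=(1.641, 2.149, 5.606)
t=1.200: state=(3.503, 4.954, 4.785)
t=1.400: state=(7.309, 9.196, 9.439)
t=1.600: state=(7.415, 5.438, 15.722)
t=1.800: state=(3.443, 2.207, 12.108)
t=2.000: state=(2.606, 2.820, 8.289)
t=2.200: state=(3.941, 5.044, 6.950)
t=2.400: state=(6.626, 7.874, 9.913)
t=2.600: state=(6.943, 5.864, 14.150)
t=2.800: state=(4.312, 3.311, 12.163)
t=3.000: state=(3.547, 3.714, 9.244)
t=3.200: state=(4.680, 5.571, 8.508)
t=3.400: state=(6.465, 7.069, 11.003)
t=3.600: state=(6.186, 5.383, 13.141)
t=3.800: state=(4.534, 3.961, 11.547)
t=4.000: state=(4.233, 4.473, 9.654)
t=4.200: state=(5.233, 5.889, 9.658)
t=4.380: state=(6.178, 6.420, 11.390)
compare at T: x=6.178, y=6.420, z=11.390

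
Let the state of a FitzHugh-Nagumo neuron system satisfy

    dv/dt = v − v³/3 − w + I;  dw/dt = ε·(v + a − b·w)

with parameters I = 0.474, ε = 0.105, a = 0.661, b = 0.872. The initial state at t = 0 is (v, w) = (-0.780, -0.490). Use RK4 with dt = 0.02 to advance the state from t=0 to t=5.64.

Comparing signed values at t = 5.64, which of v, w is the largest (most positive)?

largest component: v

t=0.000: state=(-0.780, -0.490)
step 1 (dt=0.02): k1=(0.342, 0.032), k2=(0.343, 0.033), k3=(0.343, 0.033), k4=(0.344, 0.033); state += dt/6·(k1+2k2+2k3+k4)
t=0.020: state=(-0.773, -0.489)
t=0.040: state=(-0.766, -0.489)
t=0.060: state=(-0.759, -0.488)
continuing one RK4 step at a time; state shown every 10 steps (Δt=0.2):
t=0.200: state=(-0.709, -0.483)
t=0.400: state=(-0.633, -0.474)
t=0.600: state=(-0.549, -0.464)
t=0.800: state=(-0.454, -0.453)
t=1.000: state=(-0.346, -0.439)
t=1.200: state=(-0.220, -0.423)
t=1.400: state=(-0.072, -0.405)
t=1.600: state=(0.105, -0.383)
t=1.800: state=(0.314, -0.358)
t=2.000: state=(0.559, -0.329)
t=2.200: state=(0.832, -0.295)
t=2.400: state=(1.113, -0.256)
t=2.600: state=(1.374, -0.211)
t=2.800: state=(1.584, -0.163)
t=3.000: state=(1.732, -0.111)
t=3.200: state=(1.823, -0.059)
t=3.400: state=(1.872, -0.005)
t=3.600: state=(1.893, 0.048)
t=3.800: state=(1.898, 0.100)
t=4.000: state=(1.892, 0.152)
t=4.200: state=(1.881, 0.202)
t=4.400: state=(1.867, 0.251)
t=4.600: state=(1.850, 0.299)
t=4.800: state=(1.833, 0.345)
t=5.000: state=(1.814, 0.391)
t=5.200: state=(1.795, 0.435)
t=5.400: state=(1.776, 0.478)
t=5.600: state=(1.757, 0.520)
t=5.640: state=(1.753, 0.528)
compare at T: v=1.753, w=0.528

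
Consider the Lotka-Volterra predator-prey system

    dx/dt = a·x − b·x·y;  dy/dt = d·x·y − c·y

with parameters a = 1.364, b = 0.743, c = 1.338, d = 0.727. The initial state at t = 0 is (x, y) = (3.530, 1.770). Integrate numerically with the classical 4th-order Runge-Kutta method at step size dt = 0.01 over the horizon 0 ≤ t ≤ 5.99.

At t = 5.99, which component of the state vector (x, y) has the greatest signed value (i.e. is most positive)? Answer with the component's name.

t=0.000: state=(3.530, 1.770)
step 1 (dt=0.01): k1=(0.173, 2.174), k2=(0.144, 2.189), k3=(0.144, 2.188), k4=(0.115, 2.203); state += dt/6·(k1+2k2+2k3+k4)
t=0.010: state=(3.531, 1.792)
t=0.020: state=(3.532, 1.814)
t=0.030: state=(3.533, 1.837)
continuing one RK4 step at a time; state shown every 20 steps (Δt=0.2):
t=0.200: state=(3.442, 2.255)
t=0.400: state=(3.109, 2.786)
t=0.600: state=(2.606, 3.234)
t=0.800: state=(2.073, 3.476)
t=1.000: state=(1.620, 3.474)
t=1.200: state=(1.286, 3.279)
t=1.400: state=(1.061, 2.973)
t=1.600: state=(0.919, 2.625)
t=1.800: state=(0.839, 2.281)
t=2.000: state=(0.804, 1.966)
t=2.200: state=(0.805, 1.690)
t=2.400: state=(0.838, 1.457)
t=2.600: state=(0.900, 1.265)
t=2.800: state=(0.991, 1.110)
t=3.000: state=(1.114, 0.989)
t=3.200: state=(1.272, 0.900)
t=3.400: state=(1.469, 0.840)
t=3.600: state=(1.708, 0.810)
t=3.800: state=(1.990, 0.810)
t=4.000: state=(2.313, 0.847)
t=4.200: state=(2.664, 0.931)
t=4.400: state=(3.017, 1.077)
t=4.600: state=(3.324, 1.308)
t=4.800: state=(3.510, 1.648)
t=5.000: state=(3.494, 2.104)
t=5.200: state=(3.229, 2.633)
t=5.400: state=(2.762, 3.120)
t=5.600: state=(2.224, 3.431)
t=5.800: state=(1.741, 3.498)
t=5.990: state=(1.387, 3.363)
compare at T: x=1.387, y=3.363

largest component: y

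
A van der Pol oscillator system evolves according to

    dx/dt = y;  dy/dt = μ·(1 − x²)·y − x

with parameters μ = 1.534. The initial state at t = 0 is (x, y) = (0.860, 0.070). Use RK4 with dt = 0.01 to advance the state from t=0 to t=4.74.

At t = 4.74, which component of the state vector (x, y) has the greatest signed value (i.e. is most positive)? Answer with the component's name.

largest component: y

t=0.000: state=(0.860, 0.070)
step 1 (dt=0.01): k1=(0.070, -0.832), k2=(0.066, -0.834), k3=(0.066, -0.834), k4=(0.062, -0.836); state += dt/6·(k1+2k2+2k3+k4)
t=0.010: state=(0.861, 0.062)
t=0.020: state=(0.861, 0.053)
t=0.030: state=(0.862, 0.045)
continuing one RK4 step at a time; state shown every 20 steps (Δt=0.2):
t=0.200: state=(0.857, -0.104)
t=0.400: state=(0.818, -0.290)
t=0.600: state=(0.740, -0.493)
t=0.800: state=(0.618, -0.730)
t=1.000: state=(0.444, -1.028)
t=1.200: state=(0.200, -1.427)
t=1.400: state=(-0.135, -1.945)
t=1.600: state=(-0.578, -2.457)
t=1.800: state=(-1.088, -2.513)
t=2.000: state=(-1.527, -1.762)
t=2.200: state=(-1.776, -0.765)
t=2.400: state=(-1.857, -0.113)
t=2.600: state=(-1.844, 0.208)
t=2.800: state=(-1.785, 0.364)
t=3.000: state=(-1.702, 0.455)
t=3.200: state=(-1.604, 0.525)
t=3.400: state=(-1.492, 0.595)
t=3.600: state=(-1.365, 0.678)
t=3.800: state=(-1.220, 0.786)
t=4.000: state=(-1.048, 0.938)
t=4.200: state=(-0.840, 1.161)
t=4.400: state=(-0.576, 1.503)
t=4.600: state=(-0.226, 2.030)
t=4.740: state=(0.092, 2.521)
compare at T: x=0.092, y=2.521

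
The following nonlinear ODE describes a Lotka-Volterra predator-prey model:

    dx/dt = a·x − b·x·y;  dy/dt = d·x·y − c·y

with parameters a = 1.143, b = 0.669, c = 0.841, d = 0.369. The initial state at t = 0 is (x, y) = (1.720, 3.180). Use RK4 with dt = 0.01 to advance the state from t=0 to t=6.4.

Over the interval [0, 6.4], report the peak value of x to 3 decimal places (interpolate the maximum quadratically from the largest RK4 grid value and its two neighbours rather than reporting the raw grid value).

t=0.000: state=(1.720, 3.180)
step 1 (dt=0.01): k1=(-1.693, -0.656), k2=(-1.681, -0.665), k3=(-1.681, -0.665), k4=(-1.669, -0.674); state += dt/6·(k1+2k2+2k3+k4)
t=0.010: state=(1.703, 3.173)
t=0.020: state=(1.687, 3.167)
t=0.030: state=(1.670, 3.160)
continuing one RK4 step at a time; state shown every 25 steps (Δt=0.25):
t=0.250: state=(1.367, 2.968)
t=0.500: state=(1.132, 2.697)
t=0.750: state=(0.983, 2.409)
t=1.000: state=(0.895, 2.128)
t=1.250: state=(0.853, 1.868)
t=1.500: state=(0.847, 1.637)
t=1.750: state=(0.873, 1.436)
t=2.000: state=(0.927, 1.264)
t=2.250: state=(1.011, 1.120)
t=2.500: state=(1.127, 1.001)
t=2.750: state=(1.279, 0.907)
t=3.000: state=(1.472, 0.834)
t=3.250: state=(1.712, 0.782)
t=3.500: state=(2.004, 0.752)
t=3.750: state=(2.354, 0.745)
t=4.000: state=(2.762, 0.764)
t=4.250: state=(3.223, 0.816)
t=4.500: state=(3.715, 0.910)
t=4.750: state=(4.196, 1.063)
t=5.000: state=(4.591, 1.293)
t=5.250: state=(4.796, 1.618)
t=5.500: state=(4.706, 2.038)
t=5.750: state=(4.283, 2.506)
t=6.000: state=(3.613, 2.927)
t=6.250: state=(2.873, 3.199)
t=6.400: state=(2.464, 3.268)
largest grid value and its neighbours: x(5.300)=4.80456, x(5.310)=4.80473, x(5.320)=4.80438
parabola through these three points peaks at t≈5.308 with x≈4.80474

max x = 4.805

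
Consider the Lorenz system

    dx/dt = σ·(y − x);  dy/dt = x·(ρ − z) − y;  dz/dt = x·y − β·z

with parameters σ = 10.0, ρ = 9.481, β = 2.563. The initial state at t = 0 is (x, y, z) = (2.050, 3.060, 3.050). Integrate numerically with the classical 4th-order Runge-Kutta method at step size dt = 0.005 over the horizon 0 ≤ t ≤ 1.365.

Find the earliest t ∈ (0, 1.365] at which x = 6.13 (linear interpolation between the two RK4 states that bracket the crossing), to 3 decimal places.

t = 0.305

t=0.000: state=(2.050, 3.060, 3.050)
step 1 (dt=0.005): k1=(10.100, 10.124, -1.544), k2=(10.101, 10.269, -1.404), k3=(10.104, 10.268, -1.405), k4=(10.108, 10.412, -1.264); state += dt/6·(k1+2k2+2k3+k4)
t=0.005: state=(2.101, 3.111, 3.043)
t=0.010: state=(2.151, 3.164, 3.037)
t=0.015: state=(2.202, 3.218, 3.033)
continuing one RK4 step at a time; state shown every 10 steps (Δt=0.05):
t=0.050: state=(2.566, 3.636, 3.047)
t=0.100: state=(3.133, 4.342, 3.215)
t=0.150: state=(3.779, 5.155, 3.601)
t=0.200: state=(4.505, 6.026, 4.259)
t=0.250: state=(5.286, 6.866, 5.236)
t=0.300: state=(6.057, 7.528, 6.535)
next step: t=0.305: state=(6.130, 7.578, 6.681) — x has crossed 6.13
linear interpolation between t=0.300 (6.05714) and t=0.305 (6.13011) → t≈0.305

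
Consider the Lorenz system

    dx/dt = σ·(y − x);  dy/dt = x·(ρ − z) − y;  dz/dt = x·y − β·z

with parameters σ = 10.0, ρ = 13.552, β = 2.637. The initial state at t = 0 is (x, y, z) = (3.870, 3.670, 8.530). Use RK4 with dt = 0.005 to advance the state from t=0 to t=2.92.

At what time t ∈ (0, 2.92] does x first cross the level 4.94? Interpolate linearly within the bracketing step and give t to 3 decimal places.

t = 0.150

t=0.000: state=(3.870, 3.670, 8.530)
step 1 (dt=0.005): k1=(-2.000, 15.765, -8.291), k2=(-1.556, 15.781, -8.102), k3=(-1.567, 15.784, -8.099), k4=(-1.132, 15.803, -7.908); state += dt/6·(k1+2k2+2k3+k4)
t=0.005: state=(3.862, 3.749, 8.489)
t=0.010: state=(3.859, 3.828, 8.451)
t=0.015: state=(3.859, 3.907, 8.414)
continuing one RK4 step at a time; state shown every 20 steps (Δt=0.1):
t=0.100: state=(4.347, 5.345, 8.158)
t=0.150: state=(4.937, 6.279, 8.415)
next step: t=0.155: state=(5.005, 6.374, 8.461) — x has crossed 4.94
linear interpolation between t=0.150 (4.93673) and t=0.155 (5.00453) → t≈0.150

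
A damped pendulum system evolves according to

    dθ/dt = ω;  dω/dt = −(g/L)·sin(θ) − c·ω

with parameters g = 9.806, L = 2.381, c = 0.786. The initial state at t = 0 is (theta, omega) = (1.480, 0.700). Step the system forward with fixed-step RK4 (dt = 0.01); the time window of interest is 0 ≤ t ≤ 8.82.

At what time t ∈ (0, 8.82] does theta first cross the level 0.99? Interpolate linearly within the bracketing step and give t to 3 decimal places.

t=0.000: state=(1.480, 0.700)
step 1 (dt=0.01): k1=(0.700, -4.652), k2=(0.677, -4.635), k3=(0.677, -4.635), k4=(0.654, -4.618); state += dt/6·(k1+2k2+2k3+k4)
t=0.010: state=(1.487, 0.654)
t=0.020: state=(1.493, 0.608)
t=0.030: state=(1.499, 0.562)
continuing one RK4 step at a time; state shown every 50 steps (Δt=0.5):
t=0.500: state=(1.317, -1.219)
t=0.710: state=(1.001, -1.762)
next step: t=0.720: state=(0.983, -1.783) — theta has crossed 0.99
linear interpolation between t=0.710 (1.00065) and t=0.720 (0.98293) → t≈0.716

t = 0.716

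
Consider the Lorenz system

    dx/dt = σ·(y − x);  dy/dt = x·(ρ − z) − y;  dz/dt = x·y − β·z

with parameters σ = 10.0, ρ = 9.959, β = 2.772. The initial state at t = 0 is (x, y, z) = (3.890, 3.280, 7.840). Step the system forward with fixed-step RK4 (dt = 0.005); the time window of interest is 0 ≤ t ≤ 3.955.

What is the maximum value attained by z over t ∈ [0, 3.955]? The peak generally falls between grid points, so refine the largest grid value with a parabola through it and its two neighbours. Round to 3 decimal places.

max z = 10.453

t=0.000: state=(3.890, 3.280, 7.840)
step 1 (dt=0.005): k1=(-6.100, 4.963, -8.973), k2=(-5.823, 5.005, -8.913), k3=(-5.829, 5.006, -8.911), k4=(-5.558, 5.048, -8.849); state += dt/6·(k1+2k2+2k3+k4)
t=0.005: state=(3.861, 3.305, 7.795)
t=0.010: state=(3.834, 3.330, 7.752)
t=0.015: state=(3.810, 3.356, 7.708)
continuing one RK4 step at a time; state shown every 40 steps (Δt=0.2):
t=0.200: state=(4.076, 4.615, 6.822)
t=0.400: state=(5.440, 6.105, 7.988)
t=0.600: state=(6.009, 5.807, 10.154)
t=0.800: state=(4.983, 4.376, 10.072)
t=1.000: state=(4.204, 4.084, 8.609)
t=1.200: state=(4.454, 4.778, 7.837)
t=1.400: state=(5.228, 5.587, 8.443)
t=1.600: state=(5.544, 5.458, 9.570)
t=1.800: state=(5.038, 4.713, 9.611)
t=2.000: state=(4.580, 4.491, 8.824)
t=2.200: state=(4.695, 4.872, 8.364)
t=2.400: state=(5.117, 5.309, 8.688)
t=2.600: state=(5.286, 5.244, 9.280)
t=2.800: state=(5.027, 4.855, 9.322)
t=3.000: state=(4.773, 4.718, 8.902)
t=3.200: state=(4.827, 4.923, 8.643)
t=3.400: state=(5.055, 5.158, 8.815)
t=3.600: state=(5.146, 5.125, 9.128)
t=3.800: state=(5.012, 4.920, 9.157)
t=3.955: state=(4.892, 4.839, 8.989)
largest grid value and its neighbours: z(0.685)=10.45256, z(0.690)=10.45297, z(0.695)=10.45156
parabola through these three points peaks at t≈0.689 with z≈10.45304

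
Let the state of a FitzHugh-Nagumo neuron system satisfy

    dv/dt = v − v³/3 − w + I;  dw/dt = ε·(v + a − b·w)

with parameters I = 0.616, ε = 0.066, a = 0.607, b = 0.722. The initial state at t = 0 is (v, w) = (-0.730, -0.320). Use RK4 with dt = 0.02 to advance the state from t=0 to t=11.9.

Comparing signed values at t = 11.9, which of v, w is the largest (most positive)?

t=0.000: state=(-0.730, -0.320)
step 1 (dt=0.02): k1=(0.336, 0.007), k2=(0.337, 0.007), k3=(0.337, 0.007), k4=(0.339, 0.008); state += dt/6·(k1+2k2+2k3+k4)
t=0.020: state=(-0.723, -0.320)
t=0.040: state=(-0.716, -0.320)
t=0.060: state=(-0.710, -0.320)
continuing one RK4 step at a time; state shown every 25 steps (Δt=0.5):
t=0.500: state=(-0.538, -0.313)
t=1.000: state=(-0.270, -0.300)
t=1.500: state=(0.143, -0.275)
t=2.000: state=(0.778, -0.235)
t=2.500: state=(1.487, -0.172)
t=3.000: state=(1.871, -0.092)
t=3.500: state=(1.966, -0.007)
t=4.000: state=(1.967, 0.077)
t=4.500: state=(1.945, 0.159)
t=5.000: state=(1.918, 0.238)
t=5.500: state=(1.890, 0.314)
t=6.000: state=(1.861, 0.388)
t=6.500: state=(1.831, 0.458)
t=7.000: state=(1.802, 0.527)
t=7.500: state=(1.772, 0.592)
t=8.000: state=(1.742, 0.656)
t=8.500: state=(1.712, 0.716)
t=9.000: state=(1.681, 0.774)
t=9.500: state=(1.650, 0.830)
t=10.000: state=(1.619, 0.884)
t=10.500: state=(1.587, 0.935)
t=11.000: state=(1.554, 0.984)
t=11.500: state=(1.521, 1.031)
t=11.900: state=(1.494, 1.067)
compare at T: v=1.494, w=1.067

largest component: v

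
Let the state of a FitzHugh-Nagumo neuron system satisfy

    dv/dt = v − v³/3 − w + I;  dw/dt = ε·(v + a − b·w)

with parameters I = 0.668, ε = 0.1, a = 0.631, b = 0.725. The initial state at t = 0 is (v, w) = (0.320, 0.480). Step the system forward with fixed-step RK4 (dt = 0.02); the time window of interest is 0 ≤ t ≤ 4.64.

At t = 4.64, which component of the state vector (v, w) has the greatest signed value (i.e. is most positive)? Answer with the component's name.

t=0.000: state=(0.320, 0.480)
step 1 (dt=0.02): k1=(0.497, 0.060), k2=(0.501, 0.061), k3=(0.501, 0.061), k4=(0.505, 0.061); state += dt/6·(k1+2k2+2k3+k4)
t=0.020: state=(0.330, 0.481)
t=0.040: state=(0.340, 0.482)
t=0.060: state=(0.351, 0.484)
continuing one RK4 step at a time; state shown every 10 steps (Δt=0.2):
t=0.200: state=(0.427, 0.493)
t=0.400: state=(0.550, 0.508)
t=0.600: state=(0.688, 0.526)
t=0.800: state=(0.838, 0.546)
t=1.000: state=(0.991, 0.569)
t=1.200: state=(1.141, 0.594)
t=1.400: state=(1.276, 0.622)
t=1.600: state=(1.391, 0.652)
t=1.800: state=(1.480, 0.684)
t=2.000: state=(1.545, 0.717)
t=2.200: state=(1.588, 0.750)
t=2.400: state=(1.615, 0.784)
t=2.600: state=(1.628, 0.817)
t=2.800: state=(1.632, 0.850)
t=3.000: state=(1.629, 0.883)
t=3.200: state=(1.622, 0.915)
t=3.400: state=(1.611, 0.946)
t=3.600: state=(1.598, 0.977)
t=3.800: state=(1.583, 1.007)
t=4.000: state=(1.567, 1.036)
t=4.200: state=(1.549, 1.065)
t=4.400: state=(1.532, 1.093)
t=4.600: state=(1.513, 1.120)
t=4.640: state=(1.509, 1.125)
compare at T: v=1.509, w=1.125

largest component: v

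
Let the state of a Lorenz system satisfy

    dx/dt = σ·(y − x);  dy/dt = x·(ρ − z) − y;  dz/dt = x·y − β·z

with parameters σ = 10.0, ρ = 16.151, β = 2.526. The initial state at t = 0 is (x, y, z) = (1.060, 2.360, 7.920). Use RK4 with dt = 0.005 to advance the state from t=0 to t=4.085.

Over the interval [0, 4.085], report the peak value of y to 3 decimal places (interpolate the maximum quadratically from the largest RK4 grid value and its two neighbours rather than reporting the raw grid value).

max y = 12.201

t=0.000: state=(1.060, 2.360, 7.920)
step 1 (dt=0.005): k1=(13.000, 6.365, -17.504), k2=(12.834, 6.664, -17.300), k3=(12.846, 6.660, -17.301), k4=(12.691, 6.957, -17.097); state += dt/6·(k1+2k2+2k3+k4)
t=0.005: state=(1.124, 2.393, 7.833)
t=0.010: state=(1.187, 2.430, 7.749)
t=0.015: state=(1.249, 2.469, 7.667)
continuing one RK4 step at a time; state shown every 40 steps (Δt=0.2):
t=0.200: state=(3.940, 6.072, 6.445)
t=0.400: state=(9.746, 12.193, 15.256)
t=0.600: state=(6.813, 2.855, 20.861)
t=0.800: state=(2.025, 1.257, 13.464)
t=1.000: state=(2.149, 2.856, 8.708)
t=1.200: state=(5.068, 7.428, 8.134)
t=1.400: state=(9.910, 10.724, 17.942)
t=1.600: state=(5.601, 2.519, 19.056)
t=1.800: state=(2.427, 2.143, 12.541)
t=2.000: state=(3.404, 4.614, 8.994)
t=2.200: state=(7.327, 9.768, 11.807)
t=2.400: state=(8.739, 6.797, 20.216)
t=2.600: state=(3.989, 2.456, 15.969)
t=2.800: state=(3.182, 3.680, 11.092)
t=3.000: state=(5.617, 7.507, 10.535)
t=3.200: state=(8.862, 9.148, 17.472)
t=3.400: state=(5.835, 3.723, 17.999)
t=3.600: state=(3.603, 3.499, 13.048)
t=3.800: state=(4.909, 6.237, 10.987)
t=4.000: state=(7.989, 9.113, 15.187)
t=4.085: state=(8.375, 8.069, 17.780)
largest grid value and its neighbours: y(0.390)=12.19048, y(0.395)=12.20086, y(0.400)=12.19287
parabola through these three points peaks at t≈0.395 with y≈12.20090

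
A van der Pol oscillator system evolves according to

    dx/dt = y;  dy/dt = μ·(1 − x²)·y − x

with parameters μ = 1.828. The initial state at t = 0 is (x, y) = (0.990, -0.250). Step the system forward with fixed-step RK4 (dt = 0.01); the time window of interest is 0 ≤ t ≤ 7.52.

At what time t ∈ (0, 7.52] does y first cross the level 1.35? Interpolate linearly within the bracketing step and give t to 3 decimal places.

t=0.000: state=(0.990, -0.250)
step 1 (dt=0.01): k1=(-0.250, -0.999), k2=(-0.255, -0.999), k3=(-0.255, -0.999), k4=(-0.260, -0.999); state += dt/6·(k1+2k2+2k3+k4)
t=0.010: state=(0.987, -0.260)
t=0.020: state=(0.985, -0.270)
t=0.030: state=(0.982, -0.280)
continuing one RK4 step at a time; state shown every 25 steps (Δt=0.25):
t=0.250: state=(0.896, -0.506)
t=0.500: state=(0.733, -0.811)
t=0.750: state=(0.479, -1.256)
t=1.000: state=(0.081, -1.991)
t=1.250: state=(-0.541, -2.979)
t=1.500: state=(-1.319, -2.866)
t=1.750: state=(-1.820, -1.103)
t=2.000: state=(-1.943, -0.058)
t=2.250: state=(-1.910, 0.260)
t=2.500: state=(-1.830, 0.364)
t=2.750: state=(-1.732, 0.419)
t=3.000: state=(-1.620, 0.471)
t=3.250: state=(-1.495, 0.534)
t=3.500: state=(-1.352, 0.620)
t=3.750: state=(-1.182, 0.749)
t=4.000: state=(-0.971, 0.957)
t=4.250: state=(-0.690, 1.322)
t=4.260: state=(-0.677, 1.342)
next step: t=4.270: state=(-0.663, 1.362) — y has crossed 1.35
linear interpolation between t=4.260 (1.34177) and t=4.270 (1.36208) → t≈4.264

t = 4.264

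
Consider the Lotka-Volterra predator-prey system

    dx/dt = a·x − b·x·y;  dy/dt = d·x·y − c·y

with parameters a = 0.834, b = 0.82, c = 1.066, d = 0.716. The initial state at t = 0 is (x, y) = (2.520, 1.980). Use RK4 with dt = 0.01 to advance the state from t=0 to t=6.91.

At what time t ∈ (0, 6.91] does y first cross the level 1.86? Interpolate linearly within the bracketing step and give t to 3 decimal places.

t=0.000: state=(2.520, 1.980)
step 1 (dt=0.01): k1=(-1.990, 1.462), k2=(-1.997, 1.453), k3=(-1.997, 1.453), k4=(-2.004, 1.444); state += dt/6·(k1+2k2+2k3+k4)
t=0.010: state=(2.500, 1.995)
t=0.020: state=(2.480, 2.009)
t=0.030: state=(2.460, 2.023)
continuing one RK4 step at a time; state shown every 25 steps (Δt=0.25):
t=0.250: state=(2.002, 2.274)
t=0.500: state=(1.524, 2.385)
t=0.750: state=(1.156, 2.319)
t=1.000: state=(0.901, 2.132)
t=1.250: state=(0.735, 1.889)
t=1.270: state=(0.725, 1.868)
next step: t=1.280: state=(0.720, 1.858) — y has crossed 1.86
linear interpolation between t=1.270 (1.86838) and t=1.280 (1.85815) → t≈1.278

t = 1.278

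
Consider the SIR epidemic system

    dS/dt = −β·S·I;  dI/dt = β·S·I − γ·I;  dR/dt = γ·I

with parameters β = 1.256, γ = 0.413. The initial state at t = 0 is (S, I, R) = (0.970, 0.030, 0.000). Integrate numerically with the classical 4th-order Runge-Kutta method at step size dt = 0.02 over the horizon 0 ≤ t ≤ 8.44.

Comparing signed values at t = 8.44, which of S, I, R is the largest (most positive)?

t=0.000: state=(0.970, 0.030, 0.000)
step 1 (dt=0.02): k1=(-0.037, 0.024, 0.012), k2=(-0.037, 0.024, 0.012), k3=(-0.037, 0.024, 0.012), k4=(-0.037, 0.025, 0.013); state += dt/6·(k1+2k2+2k3+k4)
t=0.020: state=(0.969, 0.030, 0.000)
t=0.040: state=(0.969, 0.031, 0.001)
t=0.060: state=(0.968, 0.031, 0.001)
continuing one RK4 step at a time; state shown every 25 steps (Δt=0.5):
t=0.500: state=(0.948, 0.045, 0.008)
t=1.000: state=(0.916, 0.065, 0.019)
t=1.500: state=(0.872, 0.093, 0.035)
t=2.000: state=(0.814, 0.128, 0.058)
t=2.500: state=(0.741, 0.170, 0.089)
t=3.000: state=(0.657, 0.215, 0.128)
t=3.500: state=(0.566, 0.257, 0.177)
t=4.000: state=(0.476, 0.290, 0.234)
t=4.500: state=(0.394, 0.310, 0.296)
t=5.000: state=(0.324, 0.315, 0.361)
t=5.500: state=(0.266, 0.309, 0.425)
t=6.000: state=(0.220, 0.292, 0.488)
t=6.500: state=(0.185, 0.270, 0.546)
t=7.000: state=(0.157, 0.244, 0.599)
t=7.500: state=(0.136, 0.218, 0.646)
t=8.000: state=(0.119, 0.192, 0.689)
t=8.440: state=(0.108, 0.170, 0.722)
compare at T: S=0.108, I=0.170, R=0.722

largest component: R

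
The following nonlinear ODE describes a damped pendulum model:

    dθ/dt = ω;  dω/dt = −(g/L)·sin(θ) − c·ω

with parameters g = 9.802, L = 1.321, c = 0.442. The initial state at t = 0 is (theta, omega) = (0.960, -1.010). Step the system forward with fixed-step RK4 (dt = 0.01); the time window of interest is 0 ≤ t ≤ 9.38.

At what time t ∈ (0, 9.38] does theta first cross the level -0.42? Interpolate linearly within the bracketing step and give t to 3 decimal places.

t = 0.682

t=0.000: state=(0.960, -1.010)
step 1 (dt=0.01): k1=(-1.010, -5.632), k2=(-1.038, -5.598), k3=(-1.038, -5.598), k4=(-1.066, -5.563); state += dt/6·(k1+2k2+2k3+k4)
t=0.010: state=(0.950, -1.066)
t=0.020: state=(0.939, -1.121)
t=0.030: state=(0.927, -1.176)
continuing one RK4 step at a time; state shown every 50 steps (Δt=0.5):
t=0.500: state=(-0.028, -2.353)
t=0.680: state=(-0.416, -1.880)
next step: t=0.690: state=(-0.435, -1.841) — theta has crossed -0.42
linear interpolation between t=0.680 (-0.41614) and t=0.690 (-0.43475) → t≈0.682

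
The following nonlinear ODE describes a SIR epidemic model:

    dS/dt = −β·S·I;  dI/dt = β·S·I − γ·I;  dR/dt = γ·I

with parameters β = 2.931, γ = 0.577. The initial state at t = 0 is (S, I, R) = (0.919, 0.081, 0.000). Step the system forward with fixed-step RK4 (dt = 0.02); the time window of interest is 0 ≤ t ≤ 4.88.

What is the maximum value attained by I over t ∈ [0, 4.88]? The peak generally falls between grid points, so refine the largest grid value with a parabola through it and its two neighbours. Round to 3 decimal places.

t=0.000: state=(0.919, 0.081, 0.000)
step 1 (dt=0.02): k1=(-0.218, 0.171, 0.047), k2=(-0.222, 0.175, 0.048), k3=(-0.222, 0.175, 0.048), k4=(-0.226, 0.178, 0.049); state += dt/6·(k1+2k2+2k3+k4)
t=0.020: state=(0.915, 0.084, 0.001)
t=0.040: state=(0.910, 0.088, 0.002)
t=0.060: state=(0.905, 0.092, 0.003)
continuing one RK4 step at a time; state shown every 10 steps (Δt=0.2):
t=0.200: state=(0.867, 0.122, 0.012)
t=0.400: state=(0.794, 0.177, 0.029)
t=0.600: state=(0.702, 0.245, 0.053)
t=0.800: state=(0.595, 0.319, 0.085)
t=1.000: state=(0.484, 0.390, 0.126)
t=1.200: state=(0.378, 0.447, 0.175)
t=1.400: state=(0.287, 0.484, 0.229)
t=1.600: state=(0.215, 0.499, 0.286)
t=1.800: state=(0.161, 0.496, 0.343)
t=2.000: state=(0.121, 0.480, 0.400)
t=2.200: state=(0.092, 0.455, 0.454)
t=2.400: state=(0.071, 0.425, 0.504)
t=2.600: state=(0.056, 0.393, 0.552)
t=2.800: state=(0.045, 0.360, 0.595)
t=3.000: state=(0.037, 0.329, 0.635)
t=3.200: state=(0.030, 0.299, 0.671)
t=3.400: state=(0.026, 0.270, 0.704)
t=3.600: state=(0.022, 0.244, 0.733)
t=3.800: state=(0.019, 0.220, 0.760)
t=4.000: state=(0.017, 0.198, 0.784)
t=4.200: state=(0.015, 0.179, 0.806)
t=4.400: state=(0.014, 0.160, 0.826)
t=4.600: state=(0.013, 0.144, 0.843)
t=4.800: state=(0.012, 0.129, 0.859)
t=4.880: state=(0.011, 0.124, 0.865)
largest grid value and its neighbours: I(1.640)=0.49972, I(1.660)=0.49982, I(1.680)=0.49974
parabola through these three points peaks at t≈1.661 with I≈0.49982

max I = 0.500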